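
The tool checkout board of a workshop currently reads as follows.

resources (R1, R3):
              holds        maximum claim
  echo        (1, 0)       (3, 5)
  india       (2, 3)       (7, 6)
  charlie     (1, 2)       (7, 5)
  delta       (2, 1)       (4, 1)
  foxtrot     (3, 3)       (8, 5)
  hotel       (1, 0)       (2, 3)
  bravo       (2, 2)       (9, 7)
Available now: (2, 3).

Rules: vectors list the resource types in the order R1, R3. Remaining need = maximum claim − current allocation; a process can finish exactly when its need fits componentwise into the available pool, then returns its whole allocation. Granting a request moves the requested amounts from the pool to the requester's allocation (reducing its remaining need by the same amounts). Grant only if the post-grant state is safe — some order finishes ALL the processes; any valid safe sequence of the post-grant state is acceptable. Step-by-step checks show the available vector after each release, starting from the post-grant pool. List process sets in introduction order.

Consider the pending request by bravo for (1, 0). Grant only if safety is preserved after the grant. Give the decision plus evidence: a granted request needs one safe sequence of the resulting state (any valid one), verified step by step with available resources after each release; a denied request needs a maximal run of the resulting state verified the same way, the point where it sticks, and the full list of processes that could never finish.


DENY — the pretend-granted state is unsafe.
Key observation: after hotel, delta the pool peaks at (4, 4), and each blocked process is short somewhere: echo on R3; india on R1; charlie on R1; foxtrot on R1; bravo on R1, R3.
On the post-grant state, hotel, delta is a maximal run — nothing extends it. Step-by-step check:
  pool = (1, 3)
  hotel needs (1, 3) <= (1, 3) -> finishes; pool += (1, 0) = (2, 3)
  delta needs (2, 0) <= (2, 3) -> finishes; pool += (2, 1) = (4, 4)
  blocked: echo wants (2, 5), pool (4, 4) — not enough R3
  blocked: india wants (5, 3), pool (4, 4) — not enough R1
  blocked: charlie wants (6, 3), pool (4, 4) — not enough R1
  blocked: foxtrot wants (5, 2), pool (4, 4) — not enough R1
  blocked: bravo wants (6, 5), pool (4, 4) — not enough R1 and R3
Had the request been granted, echo, india, charlie, foxtrot and bravo could never finish.


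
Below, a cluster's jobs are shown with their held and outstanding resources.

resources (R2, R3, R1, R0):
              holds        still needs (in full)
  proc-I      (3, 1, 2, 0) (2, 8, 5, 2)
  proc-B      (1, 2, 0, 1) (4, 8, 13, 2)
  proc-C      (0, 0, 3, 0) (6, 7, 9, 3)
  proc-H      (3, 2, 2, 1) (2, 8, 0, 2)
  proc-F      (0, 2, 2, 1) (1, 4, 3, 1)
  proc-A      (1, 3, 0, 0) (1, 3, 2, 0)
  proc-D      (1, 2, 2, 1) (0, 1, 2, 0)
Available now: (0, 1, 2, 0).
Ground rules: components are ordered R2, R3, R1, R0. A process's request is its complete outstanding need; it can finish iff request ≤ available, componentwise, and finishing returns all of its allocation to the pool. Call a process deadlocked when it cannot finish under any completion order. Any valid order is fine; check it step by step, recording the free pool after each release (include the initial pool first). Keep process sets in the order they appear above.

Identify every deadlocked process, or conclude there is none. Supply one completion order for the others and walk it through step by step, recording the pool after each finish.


Nothing here is deadlocked.
Key observation: there is always a runnable process — proc-D first — so the state unwinds completely.
One completion order for the rest: proc-D, proc-A, proc-F, proc-I, proc-H, proc-C, proc-B. Walking it through:
  pool = (0, 1, 2, 0)
  run proc-D (needs (0, 1, 2, 0), free (0, 1, 2, 0)); after release of (1, 2, 2, 1) the pool is (1, 3, 4, 1)
  run proc-A (needs (1, 3, 2, 0), free (1, 3, 4, 1)); after release of (1, 3, 0, 0) the pool is (2, 6, 4, 1)
  run proc-F (needs (1, 4, 3, 1), free (2, 6, 4, 1)); after release of (0, 2, 2, 1) the pool is (2, 8, 6, 2)
  run proc-I (needs (2, 8, 5, 2), free (2, 8, 6, 2)); after release of (3, 1, 2, 0) the pool is (5, 9, 8, 2)
  run proc-H (needs (2, 8, 0, 2), free (5, 9, 8, 2)); after release of (3, 2, 2, 1) the pool is (8, 11, 10, 3)
  run proc-C (needs (6, 7, 9, 3), free (8, 11, 10, 3)); after release of (0, 0, 3, 0) the pool is (8, 11, 13, 3)
  run proc-B (needs (4, 8, 13, 2), free (8, 11, 13, 3)); after release of (1, 2, 0, 1) the pool is (9, 13, 13, 4)


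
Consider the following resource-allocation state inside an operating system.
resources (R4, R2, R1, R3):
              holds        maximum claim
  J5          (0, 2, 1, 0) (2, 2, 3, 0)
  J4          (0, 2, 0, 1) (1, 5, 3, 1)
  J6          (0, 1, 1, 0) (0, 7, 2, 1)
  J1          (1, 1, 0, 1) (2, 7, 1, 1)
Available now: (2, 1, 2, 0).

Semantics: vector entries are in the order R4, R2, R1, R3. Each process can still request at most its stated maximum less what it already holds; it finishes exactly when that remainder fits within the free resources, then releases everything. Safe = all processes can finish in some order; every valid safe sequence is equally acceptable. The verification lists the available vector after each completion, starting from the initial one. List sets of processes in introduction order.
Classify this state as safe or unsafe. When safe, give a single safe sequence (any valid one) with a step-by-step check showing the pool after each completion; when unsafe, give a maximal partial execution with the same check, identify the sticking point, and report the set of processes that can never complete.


UNSAFE — no complete ordering exists.
Key observation: once J5, J4 finish, the pool peaks at (2, 5, 3, 1) — and every remaining process still needs more R2 than that.
A maximal execution: J5, J4 — then nothing else fits. Verifying each step:
  pool = (2, 1, 2, 0)
  run J5 (needs (2, 0, 2, 0), free (2, 1, 2, 0)); after release of (0, 2, 1, 0) the pool is (2, 3, 3, 0)
  run J4 (needs (1, 3, 3, 0), free (2, 3, 3, 0)); after release of (0, 2, 0, 1) the pool is (2, 5, 3, 1)
  J6 cannot run: need (0, 6, 1, 1) vs free (2, 5, 3, 1) (insufficient R2)
  J1 cannot run: need (1, 6, 1, 0) vs free (2, 5, 3, 1) (insufficient R2)
Processes that can never finish: J6 and J1.


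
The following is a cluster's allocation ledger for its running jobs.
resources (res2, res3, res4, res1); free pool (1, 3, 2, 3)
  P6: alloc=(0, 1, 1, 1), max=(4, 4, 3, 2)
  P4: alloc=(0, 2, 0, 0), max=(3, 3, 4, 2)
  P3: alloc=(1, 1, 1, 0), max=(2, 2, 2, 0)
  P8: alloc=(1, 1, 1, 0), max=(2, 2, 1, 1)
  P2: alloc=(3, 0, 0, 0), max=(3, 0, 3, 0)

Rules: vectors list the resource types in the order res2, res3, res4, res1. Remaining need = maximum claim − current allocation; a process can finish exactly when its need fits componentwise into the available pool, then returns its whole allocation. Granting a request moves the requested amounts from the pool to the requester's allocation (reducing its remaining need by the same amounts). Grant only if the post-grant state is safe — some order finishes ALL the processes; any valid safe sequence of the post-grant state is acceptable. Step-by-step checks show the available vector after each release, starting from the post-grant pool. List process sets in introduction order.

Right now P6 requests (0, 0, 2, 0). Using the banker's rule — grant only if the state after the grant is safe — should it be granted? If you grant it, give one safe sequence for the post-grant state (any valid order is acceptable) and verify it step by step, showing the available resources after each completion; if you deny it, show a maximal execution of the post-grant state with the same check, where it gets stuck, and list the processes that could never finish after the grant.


DENY — the pretend-granted state is unsafe.
Key observation: after P8, P3 the pool peaks at (3, 5, 2, 3), and each blocked process is short somewhere: P6 on res2; P4 on res4; P2 on res4.
Pretend the grant happened; the run P8, P3 goes as far as possible. Walking it through:
  pool = (1, 3, 0, 3)
  run P8 (needs (1, 1, 0, 1), free (1, 3, 0, 3)); after release of (1, 1, 1, 0) the pool is (2, 4, 1, 3)
  run P3 (needs (1, 1, 1, 0), free (2, 4, 1, 3)); after release of (1, 1, 1, 0) the pool is (3, 5, 2, 3)
  P6 cannot run: need (4, 3, 0, 1) vs free (3, 5, 2, 3) (insufficient res2)
  P4 cannot run: need (3, 1, 4, 2) vs free (3, 5, 2, 3) (insufficient res4)
  P2 cannot run: need (0, 0, 3, 0) vs free (3, 5, 2, 3) (insufficient res4)
Processes that could never finish after the grant: P6, P4 and P2.


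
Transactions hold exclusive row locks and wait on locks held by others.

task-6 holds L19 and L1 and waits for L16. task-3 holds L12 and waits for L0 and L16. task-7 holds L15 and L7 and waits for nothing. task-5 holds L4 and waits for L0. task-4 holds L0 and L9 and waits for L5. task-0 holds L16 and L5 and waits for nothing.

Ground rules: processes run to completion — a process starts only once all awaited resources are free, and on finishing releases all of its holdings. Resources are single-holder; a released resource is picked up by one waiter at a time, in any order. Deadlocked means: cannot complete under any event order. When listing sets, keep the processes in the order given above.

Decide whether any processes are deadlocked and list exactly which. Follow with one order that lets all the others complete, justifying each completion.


Nothing here is deadlocked.
Key observation: no waiting chain loops back on itself — every chain ends at a process that waits on nothing, so everyone eventually runs.
One completion order for the rest: task-0, task-4, task-3, task-7, task-6, task-5.
Verifying each step:
  run task-0 (it waits on nothing); releases L16 and L5
  task-4: everything it awaited (L5) is free; runs, freeing L0 and L9
  task-3: everything it awaited (L0 and L16) is free; runs, freeing L12
  run task-7 (it waits on nothing); releases L15 and L7
  task-6: everything it awaited (L16) is free; runs, freeing L19 and L1
  task-5: everything it awaited (L0) is free; runs, freeing L4


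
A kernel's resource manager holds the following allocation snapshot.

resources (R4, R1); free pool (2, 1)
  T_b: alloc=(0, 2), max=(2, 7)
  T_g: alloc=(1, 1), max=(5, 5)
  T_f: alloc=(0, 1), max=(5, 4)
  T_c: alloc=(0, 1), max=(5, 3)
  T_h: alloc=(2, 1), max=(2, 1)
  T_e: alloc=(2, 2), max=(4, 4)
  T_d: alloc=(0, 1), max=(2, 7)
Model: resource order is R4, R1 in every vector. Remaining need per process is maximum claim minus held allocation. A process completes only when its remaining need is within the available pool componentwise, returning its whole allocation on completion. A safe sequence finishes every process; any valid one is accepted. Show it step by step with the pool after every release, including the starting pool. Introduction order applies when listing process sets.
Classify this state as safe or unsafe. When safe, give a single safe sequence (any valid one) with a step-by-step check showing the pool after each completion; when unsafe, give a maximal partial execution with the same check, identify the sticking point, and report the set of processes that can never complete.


SAFE, for example via the order T_h, T_e, T_g, T_f, T_b, T_d, T_c.
Key observation: reading the order forward, T_e is the first process whose need (2, 2) meets the free pool (4, 2) exactly on a resource it requests.
Check, step by step:
  pool = (2, 1)
  T_h needs (0, 0) <= (2, 1) -> finishes; pool += (2, 1) = (4, 2)
  T_e needs (2, 2) <= (4, 2) -> finishes; pool += (2, 2) = (6, 4)
  T_g needs (4, 4) <= (6, 4) -> finishes; pool += (1, 1) = (7, 5)
  T_f needs (5, 3) <= (7, 5) -> finishes; pool += (0, 1) = (7, 6)
  T_b needs (2, 5) <= (7, 6) -> finishes; pool += (0, 2) = (7, 8)
  T_d needs (2, 6) <= (7, 8) -> finishes; pool += (0, 1) = (7, 9)
  T_c needs (5, 2) <= (7, 9) -> finishes; pool += (0, 1) = (7, 10)


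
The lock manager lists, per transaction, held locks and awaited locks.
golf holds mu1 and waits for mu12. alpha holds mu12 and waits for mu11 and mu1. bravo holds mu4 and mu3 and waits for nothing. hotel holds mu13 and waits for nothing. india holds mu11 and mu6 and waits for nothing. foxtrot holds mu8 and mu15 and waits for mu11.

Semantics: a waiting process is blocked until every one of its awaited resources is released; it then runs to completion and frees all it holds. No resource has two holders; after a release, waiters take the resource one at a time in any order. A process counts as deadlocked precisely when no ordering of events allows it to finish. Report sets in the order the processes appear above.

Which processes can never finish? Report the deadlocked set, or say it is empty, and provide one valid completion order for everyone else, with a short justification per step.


Deadlocked: golf and alpha.
Key observation: the wait chain closes on itself along golf -> alpha -> golf; no other process is dragged down with it.
One completion order for the rest: india, hotel, bravo, foxtrot.
Verifying each step:
  india: no waits; runs immediately, freeing mu11 and mu6
  hotel: no waits; runs immediately, freeing mu13
  bravo: no waits; runs immediately, freeing mu4 and mu3
  foxtrot waits on mu11 — all released -> runs and releases mu8 and mu15


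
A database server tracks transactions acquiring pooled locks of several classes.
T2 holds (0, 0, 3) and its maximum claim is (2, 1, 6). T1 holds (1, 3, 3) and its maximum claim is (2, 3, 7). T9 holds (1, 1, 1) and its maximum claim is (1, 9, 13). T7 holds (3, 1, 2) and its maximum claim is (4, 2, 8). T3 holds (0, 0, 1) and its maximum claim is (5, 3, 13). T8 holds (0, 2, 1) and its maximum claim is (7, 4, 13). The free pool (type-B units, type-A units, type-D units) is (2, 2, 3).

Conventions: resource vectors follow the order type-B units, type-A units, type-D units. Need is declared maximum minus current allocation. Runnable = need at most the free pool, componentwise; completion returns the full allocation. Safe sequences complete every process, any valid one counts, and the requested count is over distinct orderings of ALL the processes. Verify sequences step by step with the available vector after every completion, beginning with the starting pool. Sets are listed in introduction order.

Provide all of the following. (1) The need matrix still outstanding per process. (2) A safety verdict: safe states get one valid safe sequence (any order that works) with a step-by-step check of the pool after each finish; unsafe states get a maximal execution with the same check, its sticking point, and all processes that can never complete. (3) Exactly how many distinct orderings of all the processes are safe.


(1) Need matrix, components ordered type-B units, type-A units, type-D units:
  T2: (2, 1, 3)
  T1: (1, 0, 4)
  T9: (0, 8, 12)
  T7: (1, 1, 6)
  T3: (5, 3, 12)
  T8: (7, 2, 12)
(2) The state is UNSAFE.
Key observation: type-D units is the bottleneck — with T2, T7, T1 done the pool holds (6, 6, 11), short of every remaining need.
The run T2, T7, T1 cannot be extended any further. Walking it through:
  pool = (2, 2, 3)
  T2 needs (2, 1, 3) <= (2, 2, 3) -> finishes; pool += (0, 0, 3) = (2, 2, 6)
  T7 needs (1, 1, 6) <= (2, 2, 6) -> finishes; pool += (3, 1, 2) = (5, 3, 8)
  T1 needs (1, 0, 4) <= (5, 3, 8) -> finishes; pool += (1, 3, 3) = (6, 6, 11)
  T9 cannot run: need (0, 8, 12) vs free (6, 6, 11) (insufficient type-A units and type-D units)
  T3 cannot run: need (5, 3, 12) vs free (6, 6, 11) (insufficient type-D units)
  T8 cannot run: need (7, 2, 12) vs free (6, 6, 11) (insufficient type-B units and type-D units)
Never able to finish: T9, T3 and T8.
(3) Precisely 0 of the possible complete orderings are safe sequences.


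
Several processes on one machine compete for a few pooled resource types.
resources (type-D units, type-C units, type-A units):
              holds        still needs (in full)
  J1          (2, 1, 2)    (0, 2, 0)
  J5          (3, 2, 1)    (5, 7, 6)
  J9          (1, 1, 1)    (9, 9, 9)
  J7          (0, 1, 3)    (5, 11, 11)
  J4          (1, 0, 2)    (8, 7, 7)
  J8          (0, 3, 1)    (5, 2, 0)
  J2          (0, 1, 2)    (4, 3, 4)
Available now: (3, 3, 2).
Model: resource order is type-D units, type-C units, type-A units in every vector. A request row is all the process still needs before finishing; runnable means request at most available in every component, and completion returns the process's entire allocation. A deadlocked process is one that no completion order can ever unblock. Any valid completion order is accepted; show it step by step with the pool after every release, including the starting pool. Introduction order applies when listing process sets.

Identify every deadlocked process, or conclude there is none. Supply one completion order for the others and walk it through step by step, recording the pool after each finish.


The deadlocked set is empty.
Key observation: J1 can run right away; the returned allocation unlocks the remaining processes in turn.
A valid finishing order for the others: J1, J8, J2, J5, J4, J9, J7. Check, step by step:
  pool = (3, 3, 2)
  J1 needs (0, 2, 0) <= (3, 3, 2) -> finishes; pool += (2, 1, 2) = (5, 4, 4)
  J8 needs (5, 2, 0) <= (5, 4, 4) -> finishes; pool += (0, 3, 1) = (5, 7, 5)
  J2 needs (4, 3, 4) <= (5, 7, 5) -> finishes; pool += (0, 1, 2) = (5, 8, 7)
  J5 needs (5, 7, 6) <= (5, 8, 7) -> finishes; pool += (3, 2, 1) = (8, 10, 8)
  J4 needs (8, 7, 7) <= (8, 10, 8) -> finishes; pool += (1, 0, 2) = (9, 10, 10)
  J9 needs (9, 9, 9) <= (9, 10, 10) -> finishes; pool += (1, 1, 1) = (10, 11, 11)
  J7 needs (5, 11, 11) <= (10, 11, 11) -> finishes; pool += (0, 1, 3) = (10, 12, 14)


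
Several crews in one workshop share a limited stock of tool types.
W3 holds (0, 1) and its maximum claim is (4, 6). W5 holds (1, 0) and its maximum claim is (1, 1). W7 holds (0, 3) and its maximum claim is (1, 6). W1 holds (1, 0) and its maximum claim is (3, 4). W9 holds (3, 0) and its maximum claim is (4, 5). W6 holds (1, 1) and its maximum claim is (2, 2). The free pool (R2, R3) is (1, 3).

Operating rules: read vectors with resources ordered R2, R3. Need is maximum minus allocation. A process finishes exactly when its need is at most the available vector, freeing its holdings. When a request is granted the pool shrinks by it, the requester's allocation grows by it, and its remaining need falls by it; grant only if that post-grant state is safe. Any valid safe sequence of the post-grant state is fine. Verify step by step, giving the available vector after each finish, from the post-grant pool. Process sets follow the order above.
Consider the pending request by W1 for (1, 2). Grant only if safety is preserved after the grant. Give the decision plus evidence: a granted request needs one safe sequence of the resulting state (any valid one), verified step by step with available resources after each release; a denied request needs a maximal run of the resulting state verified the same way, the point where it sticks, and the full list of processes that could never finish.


GRANT. The post-grant state is safe; one safe sequence: W5, W6, W1, W7, W9, W3.
Key observation: granting shrinks the pool to (0, 1), yet W5 still fits and the chain goes through.
Verifying the post-grant state step by step:
  pool = (0, 1)
  run W5 (needs (0, 1), free (0, 1)); after release of (1, 0) the pool is (1, 1)
  run W6 (needs (1, 1), free (1, 1)); after release of (1, 1) the pool is (2, 2)
  run W1 (needs (1, 2), free (2, 2)); after release of (2, 2) the pool is (4, 4)
  run W7 (needs (1, 3), free (4, 4)); after release of (0, 3) the pool is (4, 7)
  run W9 (needs (1, 5), free (4, 7)); after release of (3, 0) the pool is (7, 7)
  run W3 (needs (4, 5), free (7, 7)); after release of (0, 1) the pool is (7, 8)


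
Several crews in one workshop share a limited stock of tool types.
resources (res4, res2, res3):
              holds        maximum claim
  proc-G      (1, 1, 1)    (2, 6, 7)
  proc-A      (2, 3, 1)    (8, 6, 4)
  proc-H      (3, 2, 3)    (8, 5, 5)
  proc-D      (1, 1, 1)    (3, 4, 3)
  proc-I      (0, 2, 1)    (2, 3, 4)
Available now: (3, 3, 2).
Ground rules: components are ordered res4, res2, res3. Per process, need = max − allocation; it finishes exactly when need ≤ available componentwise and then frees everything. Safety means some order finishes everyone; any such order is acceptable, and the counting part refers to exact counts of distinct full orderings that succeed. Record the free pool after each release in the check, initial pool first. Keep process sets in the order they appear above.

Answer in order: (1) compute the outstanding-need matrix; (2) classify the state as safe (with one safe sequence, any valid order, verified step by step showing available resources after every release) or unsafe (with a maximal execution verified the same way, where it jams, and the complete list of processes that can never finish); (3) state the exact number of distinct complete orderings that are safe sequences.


(1) Need matrix, components ordered res4, res2, res3:
  proc-G: (1, 5, 6)
  proc-A: (6, 3, 3)
  proc-H: (5, 3, 2)
  proc-D: (2, 3, 2)
  proc-I: (2, 1, 3)
(2) The state is UNSAFE.
Key observation: after proc-D, proc-I the pool peaks at (4, 6, 4), and each blocked process is short somewhere: proc-G on res3; proc-A on res4; proc-H on res4.
A maximal execution: proc-D, proc-I — then nothing else fits. Walking it through:
  pool = (3, 3, 2)
  run proc-D (needs (2, 3, 2), free (3, 3, 2)); after release of (1, 1, 1) the pool is (4, 4, 3)
  run proc-I (needs (2, 1, 3), free (4, 4, 3)); after release of (0, 2, 1) the pool is (4, 6, 4)
  proc-G cannot run: need (1, 5, 6) vs free (4, 6, 4) (insufficient res3)
  proc-A cannot run: need (6, 3, 3) vs free (4, 6, 4) (insufficient res4)
  proc-H cannot run: need (5, 3, 2) vs free (4, 6, 4) (insufficient res4)
Permanently blocked: proc-G, proc-A and proc-H.
(3) Exactly 0 of the possible complete orderings are safe sequences.


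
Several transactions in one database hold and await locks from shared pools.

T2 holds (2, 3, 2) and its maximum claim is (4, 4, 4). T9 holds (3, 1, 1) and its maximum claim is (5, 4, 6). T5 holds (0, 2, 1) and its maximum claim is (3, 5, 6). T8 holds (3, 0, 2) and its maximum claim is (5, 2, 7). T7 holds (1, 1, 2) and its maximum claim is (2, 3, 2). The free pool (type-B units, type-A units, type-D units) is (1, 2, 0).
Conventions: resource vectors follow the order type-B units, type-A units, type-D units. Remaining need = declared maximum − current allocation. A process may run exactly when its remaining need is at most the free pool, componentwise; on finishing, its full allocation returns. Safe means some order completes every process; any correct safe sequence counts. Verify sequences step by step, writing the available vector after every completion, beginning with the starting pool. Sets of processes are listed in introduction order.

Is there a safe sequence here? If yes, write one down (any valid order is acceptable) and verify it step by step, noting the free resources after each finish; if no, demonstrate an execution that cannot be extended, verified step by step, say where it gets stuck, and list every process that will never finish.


UNSAFE.
Key observation: type-D units is the bottleneck — with T7, T2 done the pool holds (4, 6, 4), short of every remaining need.
The run T7, T2 cannot be extended any further. Walking it through:
  pool = (1, 2, 0)
  T7 needs (1, 2, 0) <= (1, 2, 0) -> finishes; pool += (1, 1, 2) = (2, 3, 2)
  T2 needs (2, 1, 2) <= (2, 3, 2) -> finishes; pool += (2, 3, 2) = (4, 6, 4)
  blocked: T9 wants (2, 3, 5), pool (4, 6, 4) — not enough type-D units
  blocked: T5 wants (3, 3, 5), pool (4, 6, 4) — not enough type-D units
  blocked: T8 wants (2, 2, 5), pool (4, 6, 4) — not enough type-D units
Processes that can never finish: T9, T5 and T8.


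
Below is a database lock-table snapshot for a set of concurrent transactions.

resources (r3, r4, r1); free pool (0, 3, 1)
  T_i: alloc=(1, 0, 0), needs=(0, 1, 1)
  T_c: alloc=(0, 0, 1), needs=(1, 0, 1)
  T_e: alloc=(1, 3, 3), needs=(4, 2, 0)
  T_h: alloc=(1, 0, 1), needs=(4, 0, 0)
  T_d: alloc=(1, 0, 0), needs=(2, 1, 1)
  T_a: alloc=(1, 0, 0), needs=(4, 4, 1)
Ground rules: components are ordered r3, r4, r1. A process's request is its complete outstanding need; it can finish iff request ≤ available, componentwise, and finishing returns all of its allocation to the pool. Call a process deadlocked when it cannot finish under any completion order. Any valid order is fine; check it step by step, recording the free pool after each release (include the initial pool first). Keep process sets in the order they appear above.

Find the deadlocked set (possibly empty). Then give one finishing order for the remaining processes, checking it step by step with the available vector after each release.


Deadlocked set: T_e, T_h, T_d and T_a.
Key observation: after T_i, T_c complete, (1, 3, 2) is the best the pool ever gets, yet each leftover process wants more r3.
The rest can finish in the order T_i, T_c. Verifying each step:
  pool = (0, 3, 1)
  T_i: need (0, 1, 1) fits (0, 3, 1); releases (1, 0, 0), pool now (1, 3, 1)
  T_c: need (1, 0, 1) fits (1, 3, 1); releases (0, 0, 1), pool now (1, 3, 2)
The stuck group stays short no matter what:
  blocked: T_e wants (4, 2, 0), pool (1, 3, 2) — not enough r3
  blocked: T_h wants (4, 0, 0), pool (1, 3, 2) — not enough r3
  blocked: T_d wants (2, 1, 1), pool (1, 3, 2) — not enough r3
  blocked: T_a wants (4, 4, 1), pool (1, 3, 2) — not enough r3 and r4


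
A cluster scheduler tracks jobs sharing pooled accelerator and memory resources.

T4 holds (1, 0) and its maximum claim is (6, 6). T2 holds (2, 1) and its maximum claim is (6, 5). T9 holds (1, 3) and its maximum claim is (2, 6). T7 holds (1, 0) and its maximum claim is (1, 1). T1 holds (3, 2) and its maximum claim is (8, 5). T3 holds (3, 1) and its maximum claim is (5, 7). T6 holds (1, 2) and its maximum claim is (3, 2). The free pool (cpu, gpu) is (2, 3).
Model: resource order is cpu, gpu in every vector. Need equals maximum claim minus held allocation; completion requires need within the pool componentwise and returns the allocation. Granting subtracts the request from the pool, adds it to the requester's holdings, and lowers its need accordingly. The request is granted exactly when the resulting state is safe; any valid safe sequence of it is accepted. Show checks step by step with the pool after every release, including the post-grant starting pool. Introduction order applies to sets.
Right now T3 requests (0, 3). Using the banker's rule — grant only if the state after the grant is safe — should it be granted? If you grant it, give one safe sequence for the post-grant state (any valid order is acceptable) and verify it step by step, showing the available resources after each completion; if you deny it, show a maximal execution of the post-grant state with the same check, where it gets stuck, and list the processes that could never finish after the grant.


DENY. Granting would leave the state unsafe.
Key observation: the wall is gpu: completing T6, T7 brings the pool only to (4, 2), and all the rest need more.
After a pretend grant, a maximal execution: T6, T7 — then nothing else fits. Walking it through:
  pool = (2, 0)
  T6: need (2, 0) fits (2, 0); releases (1, 2), pool now (3, 2)
  T7: need (0, 1) fits (3, 2); releases (1, 0), pool now (4, 2)
  blocked: T4 wants (5, 6), pool (4, 2) — not enough cpu and gpu
  blocked: T2 wants (4, 4), pool (4, 2) — not enough gpu
  blocked: T9 wants (1, 3), pool (4, 2) — not enough gpu
  blocked: T1 wants (5, 3), pool (4, 2) — not enough cpu and gpu
  blocked: T3 wants (2, 3), pool (4, 2) — not enough gpu
Post-grant, the permanently blocked set is T4, T2, T9, T1 and T3.


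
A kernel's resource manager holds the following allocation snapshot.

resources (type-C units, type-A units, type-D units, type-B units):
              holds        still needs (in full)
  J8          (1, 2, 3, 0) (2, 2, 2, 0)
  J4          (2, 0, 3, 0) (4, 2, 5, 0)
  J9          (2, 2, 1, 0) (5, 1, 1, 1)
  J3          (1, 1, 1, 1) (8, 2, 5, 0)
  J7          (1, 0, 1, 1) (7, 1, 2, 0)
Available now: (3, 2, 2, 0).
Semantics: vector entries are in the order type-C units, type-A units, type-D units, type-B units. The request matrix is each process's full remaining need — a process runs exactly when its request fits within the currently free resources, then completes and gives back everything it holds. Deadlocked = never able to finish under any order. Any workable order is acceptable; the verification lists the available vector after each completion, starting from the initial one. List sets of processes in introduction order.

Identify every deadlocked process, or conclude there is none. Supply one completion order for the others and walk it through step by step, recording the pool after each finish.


Deadlocked set: J9, J3 and J7.
Key observation: after J8, J4 the pool peaks at (6, 4, 8, 0), and each blocked process is short somewhere: J9 on type-B units; J3 on type-C units; J7 on type-C units.
The rest can finish in the order J8, J4. Verifying each step:
  pool = (3, 2, 2, 0)
  run J8 (needs (2, 2, 2, 0), free (3, 2, 2, 0)); after release of (1, 2, 3, 0) the pool is (4, 4, 5, 0)
  run J4 (needs (4, 2, 5, 0), free (4, 4, 5, 0)); after release of (2, 0, 3, 0) the pool is (6, 4, 8, 0)
None of the blocked processes ever fits:
  blocked: J9 wants (5, 1, 1, 1), pool (6, 4, 8, 0) — not enough type-B units
  blocked: J3 wants (8, 2, 5, 0), pool (6, 4, 8, 0) — not enough type-C units
  blocked: J7 wants (7, 1, 2, 0), pool (6, 4, 8, 0) — not enough type-C units


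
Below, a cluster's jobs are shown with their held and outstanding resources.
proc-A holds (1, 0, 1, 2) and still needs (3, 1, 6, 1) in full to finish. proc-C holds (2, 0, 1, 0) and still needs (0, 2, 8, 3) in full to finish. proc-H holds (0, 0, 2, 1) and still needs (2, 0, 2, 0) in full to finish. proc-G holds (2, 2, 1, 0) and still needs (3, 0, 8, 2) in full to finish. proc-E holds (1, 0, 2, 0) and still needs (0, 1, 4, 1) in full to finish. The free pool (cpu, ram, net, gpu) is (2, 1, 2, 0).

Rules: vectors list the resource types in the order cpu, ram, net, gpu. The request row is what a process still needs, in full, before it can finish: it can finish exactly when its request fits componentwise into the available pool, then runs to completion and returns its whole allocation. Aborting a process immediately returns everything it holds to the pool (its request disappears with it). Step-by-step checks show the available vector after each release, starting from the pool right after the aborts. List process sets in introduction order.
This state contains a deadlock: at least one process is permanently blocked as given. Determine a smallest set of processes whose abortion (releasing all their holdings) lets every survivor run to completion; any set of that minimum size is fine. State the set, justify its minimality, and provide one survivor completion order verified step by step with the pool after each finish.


Minimum abort set: proc-C.
Key observation: the deadlocked proc-G becomes finishable only because proc-C released (2, 0, 1, 0); it completes at step 4 below.
No smaller set exists: with zero aborts the deadlock remains.
Survivors finish in the order: proc-H, proc-E, proc-A, proc-G. Step-by-step check (pool after the aborts first):
  pool = (4, 1, 3, 0)
  run proc-H (needs (2, 0, 2, 0), free (4, 1, 3, 0)); after release of (0, 0, 2, 1) the pool is (4, 1, 5, 1)
  run proc-E (needs (0, 1, 4, 1), free (4, 1, 5, 1)); after release of (1, 0, 2, 0) the pool is (5, 1, 7, 1)
  run proc-A (needs (3, 1, 6, 1), free (5, 1, 7, 1)); after release of (1, 0, 1, 2) the pool is (6, 1, 8, 3)
  run proc-G (needs (3, 0, 8, 2), free (6, 1, 8, 3)); after release of (2, 2, 1, 0) the pool is (8, 3, 9, 3)


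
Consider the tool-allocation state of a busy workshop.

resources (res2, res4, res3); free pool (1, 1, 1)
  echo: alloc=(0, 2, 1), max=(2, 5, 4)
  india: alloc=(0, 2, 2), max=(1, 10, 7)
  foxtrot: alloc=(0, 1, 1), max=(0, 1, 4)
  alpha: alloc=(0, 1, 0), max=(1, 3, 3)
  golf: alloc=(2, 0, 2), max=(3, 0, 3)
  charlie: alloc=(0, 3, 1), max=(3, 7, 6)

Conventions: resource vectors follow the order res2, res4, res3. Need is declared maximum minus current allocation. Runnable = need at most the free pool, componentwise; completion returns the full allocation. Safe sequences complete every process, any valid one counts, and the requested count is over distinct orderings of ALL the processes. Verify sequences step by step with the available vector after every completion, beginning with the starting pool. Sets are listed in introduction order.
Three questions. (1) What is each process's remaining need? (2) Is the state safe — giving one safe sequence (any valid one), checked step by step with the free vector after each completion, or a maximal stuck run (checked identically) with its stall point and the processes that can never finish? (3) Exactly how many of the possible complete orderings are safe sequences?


(1) Remaining need (order res2, res4, res3):
  echo: (2, 3, 3)
  india: (1, 8, 5)
  foxtrot: (0, 0, 3)
  alpha: (1, 2, 3)
  golf: (1, 0, 1)
  charlie: (3, 4, 5)
(2) The state is SAFE; one workable sequence: golf, foxtrot, alpha, echo, charlie, india.
Key observation: the order's first zero-slack moment is golf ((1, 0, 1) needed, (1, 1, 1) free — a requested resource with nothing to spare).
Check, step by step:
  pool = (1, 1, 1)
  golf needs (1, 0, 1) <= (1, 1, 1) -> finishes; pool += (2, 0, 2) = (3, 1, 3)
  foxtrot needs (0, 0, 3) <= (3, 1, 3) -> finishes; pool += (0, 1, 1) = (3, 2, 4)
  alpha needs (1, 2, 3) <= (3, 2, 4) -> finishes; pool += (0, 1, 0) = (3, 3, 4)
  echo needs (2, 3, 3) <= (3, 3, 4) -> finishes; pool += (0, 2, 1) = (3, 5, 5)
  charlie needs (3, 4, 5) <= (3, 5, 5) -> finishes; pool += (0, 3, 1) = (3, 8, 6)
  india needs (1, 8, 5) <= (3, 8, 6) -> finishes; pool += (0, 2, 2) = (3, 10, 8)
(3) Exactly 1 of the possible complete orderings is a safe sequence.


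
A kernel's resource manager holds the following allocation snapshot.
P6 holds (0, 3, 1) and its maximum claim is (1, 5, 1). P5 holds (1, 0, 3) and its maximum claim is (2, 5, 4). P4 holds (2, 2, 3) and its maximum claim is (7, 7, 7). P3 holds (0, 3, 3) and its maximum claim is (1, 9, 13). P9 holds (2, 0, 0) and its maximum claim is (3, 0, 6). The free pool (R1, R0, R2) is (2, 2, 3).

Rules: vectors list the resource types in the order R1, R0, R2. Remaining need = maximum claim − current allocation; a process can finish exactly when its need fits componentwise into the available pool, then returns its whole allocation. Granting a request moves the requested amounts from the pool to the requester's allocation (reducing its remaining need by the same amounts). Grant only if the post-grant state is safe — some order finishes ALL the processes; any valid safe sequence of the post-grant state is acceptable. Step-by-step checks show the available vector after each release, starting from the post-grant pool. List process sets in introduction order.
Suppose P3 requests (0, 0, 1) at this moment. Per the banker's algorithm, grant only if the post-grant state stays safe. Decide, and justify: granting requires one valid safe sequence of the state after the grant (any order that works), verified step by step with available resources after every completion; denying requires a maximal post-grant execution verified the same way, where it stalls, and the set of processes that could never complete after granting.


GRANT — the state after the grant stays safe, e.g. via P6, P5, P9, P4, P3.
Key observation: the transfer keeps a workable pool ((2, 2, 2)); P6 starts the safe sequence.
Verifying the post-grant state step by step:
  pool = (2, 2, 2)
  P6: need (1, 2, 0) fits (2, 2, 2); releases (0, 3, 1), pool now (2, 5, 3)
  P5: need (1, 5, 1) fits (2, 5, 3); releases (1, 0, 3), pool now (3, 5, 6)
  P9: need (1, 0, 6) fits (3, 5, 6); releases (2, 0, 0), pool now (5, 5, 6)
  P4: need (5, 5, 4) fits (5, 5, 6); releases (2, 2, 3), pool now (7, 7, 9)
  P3: need (1, 6, 9) fits (7, 7, 9); releases (0, 3, 4), pool now (7, 10, 13)


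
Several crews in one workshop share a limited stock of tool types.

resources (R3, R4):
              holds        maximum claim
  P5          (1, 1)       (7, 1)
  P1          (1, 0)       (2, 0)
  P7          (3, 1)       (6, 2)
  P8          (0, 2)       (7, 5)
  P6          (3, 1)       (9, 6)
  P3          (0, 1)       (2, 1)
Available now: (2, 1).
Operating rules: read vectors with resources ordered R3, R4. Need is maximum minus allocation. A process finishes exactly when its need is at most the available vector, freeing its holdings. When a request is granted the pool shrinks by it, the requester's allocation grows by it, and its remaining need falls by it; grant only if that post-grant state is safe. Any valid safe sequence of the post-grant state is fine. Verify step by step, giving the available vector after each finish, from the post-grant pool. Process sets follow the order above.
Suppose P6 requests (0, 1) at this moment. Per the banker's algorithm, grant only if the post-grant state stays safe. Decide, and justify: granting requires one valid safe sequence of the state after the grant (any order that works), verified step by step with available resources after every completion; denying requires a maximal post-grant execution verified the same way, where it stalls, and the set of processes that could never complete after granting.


GRANT. The post-grant state is safe; one safe sequence: P3, P1, P7, P5, P8, P6.
Key observation: (2, 0) free after granting still covers P3 first, and each release covers the next.
Verifying the post-grant state step by step:
  pool = (2, 0)
  P3 needs (2, 0) <= (2, 0) -> finishes; pool += (0, 1) = (2, 1)
  P1 needs (1, 0) <= (2, 1) -> finishes; pool += (1, 0) = (3, 1)
  P7 needs (3, 1) <= (3, 1) -> finishes; pool += (3, 1) = (6, 2)
  P5 needs (6, 0) <= (6, 2) -> finishes; pool += (1, 1) = (7, 3)
  P8 needs (7, 3) <= (7, 3) -> finishes; pool += (0, 2) = (7, 5)
  P6 needs (6, 4) <= (7, 5) -> finishes; pool += (3, 2) = (10, 7)


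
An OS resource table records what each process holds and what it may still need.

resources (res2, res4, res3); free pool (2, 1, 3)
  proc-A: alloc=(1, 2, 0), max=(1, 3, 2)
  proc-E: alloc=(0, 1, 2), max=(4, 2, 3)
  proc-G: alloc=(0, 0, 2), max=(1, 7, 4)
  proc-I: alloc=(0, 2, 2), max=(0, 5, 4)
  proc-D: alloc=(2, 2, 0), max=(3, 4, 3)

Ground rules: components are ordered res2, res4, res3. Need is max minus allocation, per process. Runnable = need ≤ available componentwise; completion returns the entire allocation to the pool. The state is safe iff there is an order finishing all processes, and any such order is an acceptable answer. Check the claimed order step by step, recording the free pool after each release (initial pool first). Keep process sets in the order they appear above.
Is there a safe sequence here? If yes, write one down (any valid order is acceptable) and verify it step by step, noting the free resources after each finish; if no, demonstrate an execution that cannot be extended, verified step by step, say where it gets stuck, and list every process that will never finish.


SAFE. One safe sequence: proc-A, proc-I, proc-D, proc-E, proc-G.
Key observation: at proc-A the run first touches a limit — (0, 1, 2) against (2, 1, 3), exact on a resource it actually requests.
Verifying each step:
  pool = (2, 1, 3)
  proc-A needs (0, 1, 2) <= (2, 1, 3) -> finishes; pool += (1, 2, 0) = (3, 3, 3)
  proc-I needs (0, 3, 2) <= (3, 3, 3) -> finishes; pool += (0, 2, 2) = (3, 5, 5)
  proc-D needs (1, 2, 3) <= (3, 5, 5) -> finishes; pool += (2, 2, 0) = (5, 7, 5)
  proc-E needs (4, 1, 1) <= (5, 7, 5) -> finishes; pool += (0, 1, 2) = (5, 8, 7)
  proc-G needs (1, 7, 2) <= (5, 8, 7) -> finishes; pool += (0, 0, 2) = (5, 8, 9)


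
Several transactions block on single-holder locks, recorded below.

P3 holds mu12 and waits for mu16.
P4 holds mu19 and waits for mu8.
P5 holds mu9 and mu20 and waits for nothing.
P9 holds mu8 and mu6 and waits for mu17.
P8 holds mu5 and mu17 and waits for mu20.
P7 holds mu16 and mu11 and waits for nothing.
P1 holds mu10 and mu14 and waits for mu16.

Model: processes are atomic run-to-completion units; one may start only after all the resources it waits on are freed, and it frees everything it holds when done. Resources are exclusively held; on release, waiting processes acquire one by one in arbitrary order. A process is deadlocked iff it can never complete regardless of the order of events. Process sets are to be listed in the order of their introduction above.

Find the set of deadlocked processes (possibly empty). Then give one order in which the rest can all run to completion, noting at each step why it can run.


Nothing here is deadlocked.
Key observation: there is no circular wait here — follow any chain and it reaches a process that is free to run now.
One completion order for the rest: P5, P7, P8, P1, P9, P3, P4.
Check, step by step:
  P5 waits on nothing -> runs at once and releases mu9 and mu20
  P7 waits on nothing -> runs at once and releases mu16 and mu11
  P8 waits on mu20 — all released -> runs and releases mu5 and mu17
  P1 waits on mu16 — all released -> runs and releases mu10 and mu14
  P9 waits on mu17 — all released -> runs and releases mu8 and mu6
  P3 waits on mu16 — all released -> runs and releases mu12
  P4 waits on mu8 — all released -> runs and releases mu19
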